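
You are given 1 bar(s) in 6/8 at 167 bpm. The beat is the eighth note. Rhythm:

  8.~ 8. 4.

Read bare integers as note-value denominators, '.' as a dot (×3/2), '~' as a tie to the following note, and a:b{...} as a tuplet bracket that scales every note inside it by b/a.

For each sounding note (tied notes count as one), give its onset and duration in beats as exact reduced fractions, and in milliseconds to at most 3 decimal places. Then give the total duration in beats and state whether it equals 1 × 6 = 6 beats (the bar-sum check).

1) 0.0ms=0b +1077.844ms=3b
2) 1077.844ms=3b +1077.844ms=3b
Σ=6b of 6 (167bpm 6/8) — PASS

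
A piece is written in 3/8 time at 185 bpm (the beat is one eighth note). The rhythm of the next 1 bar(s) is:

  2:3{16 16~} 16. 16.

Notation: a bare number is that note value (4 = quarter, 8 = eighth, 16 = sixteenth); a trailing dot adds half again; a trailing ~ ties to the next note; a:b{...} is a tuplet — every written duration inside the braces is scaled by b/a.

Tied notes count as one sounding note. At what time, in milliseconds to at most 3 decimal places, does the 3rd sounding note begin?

1. 0.0ms @ 0 + 243.243ms (3/4)
2. 243.243ms @ 3/4 + 486.486ms (3/2)
3. 729.73ms @ 9/4 + 243.243ms (3/4)

note 3 onset = 9/4b = 729.73ms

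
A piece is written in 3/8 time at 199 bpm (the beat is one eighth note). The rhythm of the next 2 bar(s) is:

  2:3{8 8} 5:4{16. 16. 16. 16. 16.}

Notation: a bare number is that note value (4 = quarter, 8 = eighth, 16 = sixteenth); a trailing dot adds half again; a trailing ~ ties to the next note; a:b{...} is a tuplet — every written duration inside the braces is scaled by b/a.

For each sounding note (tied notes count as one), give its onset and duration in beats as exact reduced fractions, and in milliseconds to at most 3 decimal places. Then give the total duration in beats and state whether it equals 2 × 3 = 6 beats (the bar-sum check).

1) 0.0ms=0b +452.261ms=3/2b
2) 452.261ms=3/2b +452.261ms=3/2b
3) 904.523ms=3b +180.905ms=3/5b
4) 1085.427ms=18/5b +180.905ms=3/5b
5) 1266.332ms=21/5b +180.905ms=3/5b
6) 1447.236ms=24/5b +180.905ms=3/5b
7) 1628.141ms=27/5b +180.905ms=3/5b
Σ=6b of 6 (199bpm 3/8) — PASS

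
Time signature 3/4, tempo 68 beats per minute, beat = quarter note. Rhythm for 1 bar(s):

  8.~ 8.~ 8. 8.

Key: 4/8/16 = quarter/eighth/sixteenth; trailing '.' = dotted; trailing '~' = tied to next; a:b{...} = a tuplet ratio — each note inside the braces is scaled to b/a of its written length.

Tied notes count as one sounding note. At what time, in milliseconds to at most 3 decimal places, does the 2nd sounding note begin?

note 2 onset = 9/4b = 1985.294ms

1. 0.0ms @ 0 + 1985.294ms (9/4)
2. 1985.294ms @ 9/4 + 661.765ms (3/4)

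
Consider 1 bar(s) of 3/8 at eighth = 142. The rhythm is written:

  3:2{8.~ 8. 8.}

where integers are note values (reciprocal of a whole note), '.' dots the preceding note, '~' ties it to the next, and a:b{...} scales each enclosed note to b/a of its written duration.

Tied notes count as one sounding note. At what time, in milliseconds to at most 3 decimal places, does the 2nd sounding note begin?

note 2 onset = 2b = 845.07ms

1. 0.0ms @ 0 + 845.07ms (2)
2. 845.07ms @ 2 + 422.535ms (1)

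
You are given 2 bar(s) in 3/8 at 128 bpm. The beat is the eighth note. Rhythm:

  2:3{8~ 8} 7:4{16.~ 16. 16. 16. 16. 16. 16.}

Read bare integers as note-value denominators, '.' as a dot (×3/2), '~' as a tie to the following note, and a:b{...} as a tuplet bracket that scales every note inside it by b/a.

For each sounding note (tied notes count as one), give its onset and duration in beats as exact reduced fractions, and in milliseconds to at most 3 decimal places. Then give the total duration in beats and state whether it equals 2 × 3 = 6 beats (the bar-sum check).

1) 0.0ms=0b +1406.25ms=3b
2) 1406.25ms=3b +401.786ms=6/7b
3) 1808.036ms=27/7b +200.893ms=3/7b
4) 2008.929ms=30/7b +200.893ms=3/7b
5) 2209.821ms=33/7b +200.893ms=3/7b
6) 2410.714ms=36/7b +200.893ms=3/7b
7) 2611.607ms=39/7b +200.893ms=3/7b
Σ=6b of 6 (128bpm 3/8) — PASS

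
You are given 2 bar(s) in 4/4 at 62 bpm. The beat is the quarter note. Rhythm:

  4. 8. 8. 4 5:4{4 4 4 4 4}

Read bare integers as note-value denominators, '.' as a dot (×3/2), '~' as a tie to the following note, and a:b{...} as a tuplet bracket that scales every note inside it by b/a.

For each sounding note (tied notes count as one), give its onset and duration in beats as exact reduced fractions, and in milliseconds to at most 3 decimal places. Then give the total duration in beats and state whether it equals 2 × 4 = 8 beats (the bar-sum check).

1) 0.0ms=0b +1451.613ms=3/2b
2) 1451.613ms=3/2b +725.806ms=3/4b
3) 2177.419ms=9/4b +725.806ms=3/4b
4) 2903.226ms=3b +967.742ms=1b
5) 3870.968ms=4b +774.194ms=4/5b
6) 4645.161ms=24/5b +774.194ms=4/5b
7) 5419.355ms=28/5b +774.194ms=4/5b
8) 6193.548ms=32/5b +774.194ms=4/5b
9) 6967.742ms=36/5b +774.194ms=4/5b
Σ=8b of 8 (62bpm 4/4) — PASS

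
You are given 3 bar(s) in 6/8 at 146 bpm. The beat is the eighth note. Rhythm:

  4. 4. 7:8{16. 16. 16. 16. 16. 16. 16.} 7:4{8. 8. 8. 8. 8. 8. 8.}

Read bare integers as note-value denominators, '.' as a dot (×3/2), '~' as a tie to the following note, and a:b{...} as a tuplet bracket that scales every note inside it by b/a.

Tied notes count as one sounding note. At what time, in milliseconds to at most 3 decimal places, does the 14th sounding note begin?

note 14 onset = 108/7b = 6340.509ms

1. 0.0ms @ 0 + 1232.877ms (3)
2. 1232.877ms @ 3 + 1232.877ms (3)
3. 2465.753ms @ 6 + 352.25ms (6/7)
4. 2818.004ms @ 48/7 + 352.25ms (6/7)
5. 3170.254ms @ 54/7 + 352.25ms (6/7)
6. 3522.505ms @ 60/7 + 352.25ms (6/7)
7. 3874.755ms @ 66/7 + 352.25ms (6/7)
8. 4227.006ms @ 72/7 + 352.25ms (6/7)
9. 4579.256ms @ 78/7 + 352.25ms (6/7)
10. 4931.507ms @ 12 + 352.25ms (6/7)
11. 5283.757ms @ 90/7 + 352.25ms (6/7)
12. 5636.008ms @ 96/7 + 352.25ms (6/7)
13. 5988.258ms @ 102/7 + 352.25ms (6/7)
14. 6340.509ms @ 108/7 + 352.25ms (6/7)
15. 6692.759ms @ 114/7 + 352.25ms (6/7)
16. 7045.01ms @ 120/7 + 352.25ms (6/7)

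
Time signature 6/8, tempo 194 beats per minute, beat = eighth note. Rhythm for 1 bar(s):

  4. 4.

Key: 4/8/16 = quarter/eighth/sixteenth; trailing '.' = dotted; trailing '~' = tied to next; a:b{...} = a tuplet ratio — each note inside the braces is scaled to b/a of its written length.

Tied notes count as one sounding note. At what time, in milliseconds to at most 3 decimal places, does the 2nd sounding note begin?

note 2 onset = 3b = 927.835ms

1. 0.0ms @ 0 + 927.835ms (3)
2. 927.835ms @ 3 + 927.835ms (3)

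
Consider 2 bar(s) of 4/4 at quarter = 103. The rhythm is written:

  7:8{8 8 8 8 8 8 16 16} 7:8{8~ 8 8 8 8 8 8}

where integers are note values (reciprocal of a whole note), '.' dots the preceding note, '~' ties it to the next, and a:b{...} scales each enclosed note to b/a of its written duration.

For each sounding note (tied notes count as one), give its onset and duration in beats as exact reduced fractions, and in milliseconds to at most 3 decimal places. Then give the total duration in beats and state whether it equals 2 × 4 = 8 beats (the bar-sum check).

1) 0.0ms=0b +332.871ms=4/7b
2) 332.871ms=4/7b +332.871ms=4/7b
3) 665.742ms=8/7b +332.871ms=4/7b
4) 998.613ms=12/7b +332.871ms=4/7b
5) 1331.484ms=16/7b +332.871ms=4/7b
6) 1664.355ms=20/7b +332.871ms=4/7b
7) 1997.226ms=24/7b +166.436ms=2/7b
8) 2163.662ms=26/7b +166.436ms=2/7b
9) 2330.097ms=4b +665.742ms=8/7b
10) 2995.839ms=36/7b +332.871ms=4/7b
11) 3328.71ms=40/7b +332.871ms=4/7b
12) 3661.581ms=44/7b +332.871ms=4/7b
13) 3994.452ms=48/7b +332.871ms=4/7b
14) 4327.323ms=52/7b +332.871ms=4/7b
Σ=8b of 8 (103bpm 4/4) — PASS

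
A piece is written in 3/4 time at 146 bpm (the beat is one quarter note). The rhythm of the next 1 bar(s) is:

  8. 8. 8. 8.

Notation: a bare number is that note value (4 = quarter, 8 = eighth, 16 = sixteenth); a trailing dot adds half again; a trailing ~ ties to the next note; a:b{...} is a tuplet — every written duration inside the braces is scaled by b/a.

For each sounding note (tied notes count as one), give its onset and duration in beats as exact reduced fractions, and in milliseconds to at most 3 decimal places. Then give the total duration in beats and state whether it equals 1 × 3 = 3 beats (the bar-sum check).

1) 0.0ms=0b +308.219ms=3/4b
2) 308.219ms=3/4b +308.219ms=3/4b
3) 616.438ms=3/2b +308.219ms=3/4b
4) 924.658ms=9/4b +308.219ms=3/4b
Σ=3b of 3 (146bpm 3/4) — PASS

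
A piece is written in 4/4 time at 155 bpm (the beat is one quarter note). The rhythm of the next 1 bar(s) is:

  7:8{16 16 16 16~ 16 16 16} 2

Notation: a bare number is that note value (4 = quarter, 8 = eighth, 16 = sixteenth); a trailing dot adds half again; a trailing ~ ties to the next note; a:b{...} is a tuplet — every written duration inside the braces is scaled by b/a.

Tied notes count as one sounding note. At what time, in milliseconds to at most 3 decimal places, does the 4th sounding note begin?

1. 0.0ms @ 0 + 110.599ms (2/7)
2. 110.599ms @ 2/7 + 110.599ms (2/7)
3. 221.198ms @ 4/7 + 110.599ms (2/7)
4. 331.797ms @ 6/7 + 221.198ms (4/7)
5. 552.995ms @ 10/7 + 110.599ms (2/7)
6. 663.594ms @ 12/7 + 110.599ms (2/7)
7. 774.194ms @ 2 + 774.194ms (2)

note 4 onset = 6/7b = 331.797ms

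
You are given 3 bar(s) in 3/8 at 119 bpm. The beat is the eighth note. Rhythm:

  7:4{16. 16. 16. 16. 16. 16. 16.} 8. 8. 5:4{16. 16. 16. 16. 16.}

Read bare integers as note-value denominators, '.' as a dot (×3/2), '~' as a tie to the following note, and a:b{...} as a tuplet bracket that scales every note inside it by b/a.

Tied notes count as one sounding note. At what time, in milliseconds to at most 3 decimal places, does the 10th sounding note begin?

note 10 onset = 6b = 3025.21ms

1. 0.0ms @ 0 + 216.086ms (3/7)
2. 216.086ms @ 3/7 + 216.086ms (3/7)
3. 432.173ms @ 6/7 + 216.086ms (3/7)
4. 648.259ms @ 9/7 + 216.086ms (3/7)
5. 864.346ms @ 12/7 + 216.086ms (3/7)
6. 1080.432ms @ 15/7 + 216.086ms (3/7)
7. 1296.519ms @ 18/7 + 216.086ms (3/7)
8. 1512.605ms @ 3 + 756.303ms (3/2)
9. 2268.908ms @ 9/2 + 756.303ms (3/2)
10. 3025.21ms @ 6 + 302.521ms (3/5)
11. 3327.731ms @ 33/5 + 302.521ms (3/5)
12. 3630.252ms @ 36/5 + 302.521ms (3/5)
13. 3932.773ms @ 39/5 + 302.521ms (3/5)
14. 4235.294ms @ 42/5 + 302.521ms (3/5)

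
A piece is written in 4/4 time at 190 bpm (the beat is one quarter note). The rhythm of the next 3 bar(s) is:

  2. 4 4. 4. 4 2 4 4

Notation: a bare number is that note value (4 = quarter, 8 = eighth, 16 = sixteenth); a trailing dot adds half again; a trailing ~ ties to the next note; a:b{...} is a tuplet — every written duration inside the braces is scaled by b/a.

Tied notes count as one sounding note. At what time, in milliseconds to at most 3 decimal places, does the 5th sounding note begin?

note 5 onset = 7b = 2210.526ms

1. 0.0ms @ 0 + 947.368ms (3)
2. 947.368ms @ 3 + 315.789ms (1)
3. 1263.158ms @ 4 + 473.684ms (3/2)
4. 1736.842ms @ 11/2 + 473.684ms (3/2)
5. 2210.526ms @ 7 + 315.789ms (1)
6. 2526.316ms @ 8 + 631.579ms (2)
7. 3157.895ms @ 10 + 315.789ms (1)
8. 3473.684ms @ 11 + 315.789ms (1)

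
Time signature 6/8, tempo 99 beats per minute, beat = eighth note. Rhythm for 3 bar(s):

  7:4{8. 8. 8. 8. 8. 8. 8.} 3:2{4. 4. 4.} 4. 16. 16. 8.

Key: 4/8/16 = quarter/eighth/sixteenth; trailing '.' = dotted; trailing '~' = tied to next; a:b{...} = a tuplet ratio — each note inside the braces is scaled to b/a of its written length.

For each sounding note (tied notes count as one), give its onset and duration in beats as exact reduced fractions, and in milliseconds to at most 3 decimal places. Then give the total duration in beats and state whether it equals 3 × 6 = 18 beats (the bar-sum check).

1) 0.0ms=0b +519.481ms=6/7b
2) 519.481ms=6/7b +519.481ms=6/7b
3) 1038.961ms=12/7b +519.481ms=6/7b
4) 1558.442ms=18/7b +519.481ms=6/7b
5) 2077.922ms=24/7b +519.481ms=6/7b
6) 2597.403ms=30/7b +519.481ms=6/7b
7) 3116.883ms=36/7b +519.481ms=6/7b
8) 3636.364ms=6b +1212.121ms=2b
9) 4848.485ms=8b +1212.121ms=2b
10) 6060.606ms=10b +1212.121ms=2b
11) 7272.727ms=12b +1818.182ms=3b
12) 9090.909ms=15b +454.545ms=3/4b
13) 9545.455ms=63/4b +454.545ms=3/4b
14) 10000.0ms=33/2b +909.091ms=3/2b
Σ=18b of 18 (99bpm 6/8) — PASS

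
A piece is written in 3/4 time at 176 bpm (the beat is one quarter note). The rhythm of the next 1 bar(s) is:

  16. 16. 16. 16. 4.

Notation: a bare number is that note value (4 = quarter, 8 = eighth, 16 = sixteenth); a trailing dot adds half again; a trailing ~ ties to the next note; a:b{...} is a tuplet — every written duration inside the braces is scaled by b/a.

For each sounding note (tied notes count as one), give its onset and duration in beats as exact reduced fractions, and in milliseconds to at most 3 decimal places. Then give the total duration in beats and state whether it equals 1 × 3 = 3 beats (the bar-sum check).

1) 0.0ms=0b +127.841ms=3/8b
2) 127.841ms=3/8b +127.841ms=3/8b
3) 255.682ms=3/4b +127.841ms=3/8b
4) 383.523ms=9/8b +127.841ms=3/8b
5) 511.364ms=3/2b +511.364ms=3/2b
Σ=3b of 3 (176bpm 3/4) — PASS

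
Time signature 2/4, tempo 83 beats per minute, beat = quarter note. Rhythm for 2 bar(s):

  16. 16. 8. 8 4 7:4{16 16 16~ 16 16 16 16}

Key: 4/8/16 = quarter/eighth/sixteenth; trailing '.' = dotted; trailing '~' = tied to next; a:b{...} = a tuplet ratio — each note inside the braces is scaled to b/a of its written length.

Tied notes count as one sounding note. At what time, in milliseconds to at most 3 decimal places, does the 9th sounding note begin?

note 9 onset = 25/7b = 2581.756ms

1. 0.0ms @ 0 + 271.084ms (3/8)
2. 271.084ms @ 3/8 + 271.084ms (3/8)
3. 542.169ms @ 3/4 + 542.169ms (3/4)
4. 1084.337ms @ 3/2 + 361.446ms (1/2)
5. 1445.783ms @ 2 + 722.892ms (1)
6. 2168.675ms @ 3 + 103.27ms (1/7)
7. 2271.945ms @ 22/7 + 103.27ms (1/7)
8. 2375.215ms @ 23/7 + 206.54ms (2/7)
9. 2581.756ms @ 25/7 + 103.27ms (1/7)
10. 2685.026ms @ 26/7 + 103.27ms (1/7)
11. 2788.296ms @ 27/7 + 103.27ms (1/7)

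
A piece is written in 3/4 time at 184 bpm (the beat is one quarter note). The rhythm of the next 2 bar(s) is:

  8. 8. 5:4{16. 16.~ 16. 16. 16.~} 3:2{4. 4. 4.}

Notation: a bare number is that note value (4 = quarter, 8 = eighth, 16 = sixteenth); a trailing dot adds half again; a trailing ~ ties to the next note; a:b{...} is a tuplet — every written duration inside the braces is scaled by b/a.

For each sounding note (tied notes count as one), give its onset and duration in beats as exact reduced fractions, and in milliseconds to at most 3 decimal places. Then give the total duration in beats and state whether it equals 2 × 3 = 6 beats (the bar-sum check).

1) 0.0ms=0b +244.565ms=3/4b
2) 244.565ms=3/4b +244.565ms=3/4b
3) 489.13ms=3/2b +97.826ms=3/10b
4) 586.957ms=9/5b +195.652ms=3/5b
5) 782.609ms=12/5b +97.826ms=3/10b
6) 880.435ms=27/10b +423.913ms=13/10b
7) 1304.348ms=4b +326.087ms=1b
8) 1630.435ms=5b +326.087ms=1b
Σ=6b of 6 (184bpm 3/4) — PASS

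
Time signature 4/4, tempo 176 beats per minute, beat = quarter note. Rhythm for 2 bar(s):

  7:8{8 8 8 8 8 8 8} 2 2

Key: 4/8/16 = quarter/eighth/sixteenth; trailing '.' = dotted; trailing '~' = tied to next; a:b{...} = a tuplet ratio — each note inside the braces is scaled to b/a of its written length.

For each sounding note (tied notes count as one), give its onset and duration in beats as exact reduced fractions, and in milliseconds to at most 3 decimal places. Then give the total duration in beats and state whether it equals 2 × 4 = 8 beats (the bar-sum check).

1) 0.0ms=0b +194.805ms=4/7b
2) 194.805ms=4/7b +194.805ms=4/7b
3) 389.61ms=8/7b +194.805ms=4/7b
4) 584.416ms=12/7b +194.805ms=4/7b
5) 779.221ms=16/7b +194.805ms=4/7b
6) 974.026ms=20/7b +194.805ms=4/7b
7) 1168.831ms=24/7b +194.805ms=4/7b
8) 1363.636ms=4b +681.818ms=2b
9) 2045.455ms=6b +681.818ms=2b
Σ=8b of 8 (176bpm 4/4) — PASS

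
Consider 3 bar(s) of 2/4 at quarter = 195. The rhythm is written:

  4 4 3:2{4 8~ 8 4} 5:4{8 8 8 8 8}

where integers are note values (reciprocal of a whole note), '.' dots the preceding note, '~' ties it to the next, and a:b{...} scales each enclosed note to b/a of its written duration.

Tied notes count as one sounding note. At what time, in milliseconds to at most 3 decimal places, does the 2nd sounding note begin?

note 2 onset = 1b = 307.692ms

1. 0.0ms @ 0 + 307.692ms (1)
2. 307.692ms @ 1 + 307.692ms (1)
3. 615.385ms @ 2 + 205.128ms (2/3)
4. 820.513ms @ 8/3 + 205.128ms (2/3)
5. 1025.641ms @ 10/3 + 205.128ms (2/3)
6. 1230.769ms @ 4 + 123.077ms (2/5)
7. 1353.846ms @ 22/5 + 123.077ms (2/5)
8. 1476.923ms @ 24/5 + 123.077ms (2/5)
9. 1600.0ms @ 26/5 + 123.077ms (2/5)
10. 1723.077ms @ 28/5 + 123.077ms (2/5)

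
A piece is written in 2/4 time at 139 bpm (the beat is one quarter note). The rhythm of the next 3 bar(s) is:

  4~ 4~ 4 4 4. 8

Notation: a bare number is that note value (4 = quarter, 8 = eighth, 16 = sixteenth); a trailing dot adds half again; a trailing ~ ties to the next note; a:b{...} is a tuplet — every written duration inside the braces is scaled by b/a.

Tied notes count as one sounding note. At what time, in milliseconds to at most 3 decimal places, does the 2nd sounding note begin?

note 2 onset = 3b = 1294.964ms

1. 0.0ms @ 0 + 1294.964ms (3)
2. 1294.964ms @ 3 + 431.655ms (1)
3. 1726.619ms @ 4 + 647.482ms (3/2)
4. 2374.101ms @ 11/2 + 215.827ms (1/2)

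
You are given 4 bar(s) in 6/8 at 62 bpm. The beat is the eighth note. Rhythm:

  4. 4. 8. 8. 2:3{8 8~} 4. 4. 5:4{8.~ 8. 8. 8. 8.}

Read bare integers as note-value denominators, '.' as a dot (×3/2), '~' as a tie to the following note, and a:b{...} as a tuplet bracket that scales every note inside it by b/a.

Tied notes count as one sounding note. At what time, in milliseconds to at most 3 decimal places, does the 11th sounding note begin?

1. 0.0ms @ 0 + 2903.226ms (3)
2. 2903.226ms @ 3 + 2903.226ms (3)
3. 5806.452ms @ 6 + 1451.613ms (3/2)
4. 7258.065ms @ 15/2 + 1451.613ms (3/2)
5. 8709.677ms @ 9 + 1451.613ms (3/2)
6. 10161.29ms @ 21/2 + 4354.839ms (9/2)
7. 14516.129ms @ 15 + 2903.226ms (3)
8. 17419.355ms @ 18 + 2322.581ms (12/5)
9. 19741.935ms @ 102/5 + 1161.29ms (6/5)
10. 20903.226ms @ 108/5 + 1161.29ms (6/5)
11. 22064.516ms @ 114/5 + 1161.29ms (6/5)

note 11 onset = 114/5b = 22064.516ms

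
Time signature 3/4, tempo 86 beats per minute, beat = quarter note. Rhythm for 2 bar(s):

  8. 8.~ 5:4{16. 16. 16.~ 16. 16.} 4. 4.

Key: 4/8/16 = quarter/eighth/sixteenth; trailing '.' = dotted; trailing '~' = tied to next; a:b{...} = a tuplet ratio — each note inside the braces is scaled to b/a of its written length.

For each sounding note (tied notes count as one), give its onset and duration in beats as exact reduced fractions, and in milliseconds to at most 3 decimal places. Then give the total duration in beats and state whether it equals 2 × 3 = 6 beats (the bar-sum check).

1) 0.0ms=0b +523.256ms=3/4b
2) 523.256ms=3/4b +732.558ms=21/20b
3) 1255.814ms=9/5b +209.302ms=3/10b
4) 1465.116ms=21/10b +418.605ms=3/5b
5) 1883.721ms=27/10b +209.302ms=3/10b
6) 2093.023ms=3b +1046.512ms=3/2b
7) 3139.535ms=9/2b +1046.512ms=3/2b
Σ=6b of 6 (86bpm 3/4) — PASS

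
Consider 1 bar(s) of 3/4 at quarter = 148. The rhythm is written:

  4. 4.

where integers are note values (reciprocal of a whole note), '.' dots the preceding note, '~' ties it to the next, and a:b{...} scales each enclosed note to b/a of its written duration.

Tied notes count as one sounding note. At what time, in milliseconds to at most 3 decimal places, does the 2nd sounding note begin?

note 2 onset = 3/2b = 608.108ms

1. 0.0ms @ 0 + 608.108ms (3/2)
2. 608.108ms @ 3/2 + 608.108ms (3/2)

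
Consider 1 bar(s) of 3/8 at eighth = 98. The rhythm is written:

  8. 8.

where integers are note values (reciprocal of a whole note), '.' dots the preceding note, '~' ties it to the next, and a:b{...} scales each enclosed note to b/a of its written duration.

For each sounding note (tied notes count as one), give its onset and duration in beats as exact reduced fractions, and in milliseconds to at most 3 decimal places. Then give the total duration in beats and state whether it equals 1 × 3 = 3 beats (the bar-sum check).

1) 0.0ms=0b +918.367ms=3/2b
2) 918.367ms=3/2b +918.367ms=3/2b
Σ=3b of 3 (98bpm 3/8) — PASS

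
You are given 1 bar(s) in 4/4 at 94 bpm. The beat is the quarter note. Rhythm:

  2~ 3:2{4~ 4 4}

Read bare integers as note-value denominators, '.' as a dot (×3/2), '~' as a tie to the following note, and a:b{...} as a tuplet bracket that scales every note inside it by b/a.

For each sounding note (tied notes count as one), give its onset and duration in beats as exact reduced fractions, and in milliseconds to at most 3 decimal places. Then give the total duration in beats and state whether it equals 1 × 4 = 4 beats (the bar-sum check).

1) 0.0ms=0b +2127.66ms=10/3b
2) 2127.66ms=10/3b +425.532ms=2/3b
Σ=4b of 4 (94bpm 4/4) — PASS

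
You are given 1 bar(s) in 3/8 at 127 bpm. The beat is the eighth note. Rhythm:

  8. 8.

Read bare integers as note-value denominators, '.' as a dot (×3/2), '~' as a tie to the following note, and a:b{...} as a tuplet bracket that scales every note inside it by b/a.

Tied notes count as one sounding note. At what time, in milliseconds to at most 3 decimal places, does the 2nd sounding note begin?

1. 0.0ms @ 0 + 708.661ms (3/2)
2. 708.661ms @ 3/2 + 708.661ms (3/2)

note 2 onset = 3/2b = 708.661ms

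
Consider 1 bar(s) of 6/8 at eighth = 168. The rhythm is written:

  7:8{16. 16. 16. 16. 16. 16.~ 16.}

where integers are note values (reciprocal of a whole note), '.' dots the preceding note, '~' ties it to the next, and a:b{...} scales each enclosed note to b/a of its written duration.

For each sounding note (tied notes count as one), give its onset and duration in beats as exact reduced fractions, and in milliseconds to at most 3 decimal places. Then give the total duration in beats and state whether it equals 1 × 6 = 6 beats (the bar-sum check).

1) 0.0ms=0b +306.122ms=6/7b
2) 306.122ms=6/7b +306.122ms=6/7b
3) 612.245ms=12/7b +306.122ms=6/7b
4) 918.367ms=18/7b +306.122ms=6/7b
5) 1224.49ms=24/7b +306.122ms=6/7b
6) 1530.612ms=30/7b +612.245ms=12/7b
Σ=6b of 6 (168bpm 6/8) — PASS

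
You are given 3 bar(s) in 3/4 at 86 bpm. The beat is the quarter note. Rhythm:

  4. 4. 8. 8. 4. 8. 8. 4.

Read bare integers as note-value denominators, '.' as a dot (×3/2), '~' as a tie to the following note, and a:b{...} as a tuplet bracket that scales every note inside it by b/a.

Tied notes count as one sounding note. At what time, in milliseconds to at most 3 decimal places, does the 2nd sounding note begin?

note 2 onset = 3/2b = 1046.512ms

1. 0.0ms @ 0 + 1046.512ms (3/2)
2. 1046.512ms @ 3/2 + 1046.512ms (3/2)
3. 2093.023ms @ 3 + 523.256ms (3/4)
4. 2616.279ms @ 15/4 + 523.256ms (3/4)
5. 3139.535ms @ 9/2 + 1046.512ms (3/2)
6. 4186.047ms @ 6 + 523.256ms (3/4)
7. 4709.302ms @ 27/4 + 523.256ms (3/4)
8. 5232.558ms @ 15/2 + 1046.512ms (3/2)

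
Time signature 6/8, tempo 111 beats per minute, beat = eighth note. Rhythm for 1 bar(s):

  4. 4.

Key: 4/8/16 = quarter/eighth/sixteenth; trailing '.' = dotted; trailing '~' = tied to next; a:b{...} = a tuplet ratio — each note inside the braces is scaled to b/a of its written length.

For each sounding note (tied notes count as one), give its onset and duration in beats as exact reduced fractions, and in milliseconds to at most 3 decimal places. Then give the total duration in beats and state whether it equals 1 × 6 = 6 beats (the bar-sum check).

1) 0.0ms=0b +1621.622ms=3b
2) 1621.622ms=3b +1621.622ms=3b
Σ=6b of 6 (111bpm 6/8) — PASS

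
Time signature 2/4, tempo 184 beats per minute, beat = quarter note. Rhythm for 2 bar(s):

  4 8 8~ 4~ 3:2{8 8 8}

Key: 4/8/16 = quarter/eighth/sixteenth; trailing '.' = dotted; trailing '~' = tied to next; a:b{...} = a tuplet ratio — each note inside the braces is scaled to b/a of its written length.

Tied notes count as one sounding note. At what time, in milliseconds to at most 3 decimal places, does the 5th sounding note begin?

note 5 onset = 11/3b = 1195.652ms

1. 0.0ms @ 0 + 326.087ms (1)
2. 326.087ms @ 1 + 163.043ms (1/2)
3. 489.13ms @ 3/2 + 597.826ms (11/6)
4. 1086.957ms @ 10/3 + 108.696ms (1/3)
5. 1195.652ms @ 11/3 + 108.696ms (1/3)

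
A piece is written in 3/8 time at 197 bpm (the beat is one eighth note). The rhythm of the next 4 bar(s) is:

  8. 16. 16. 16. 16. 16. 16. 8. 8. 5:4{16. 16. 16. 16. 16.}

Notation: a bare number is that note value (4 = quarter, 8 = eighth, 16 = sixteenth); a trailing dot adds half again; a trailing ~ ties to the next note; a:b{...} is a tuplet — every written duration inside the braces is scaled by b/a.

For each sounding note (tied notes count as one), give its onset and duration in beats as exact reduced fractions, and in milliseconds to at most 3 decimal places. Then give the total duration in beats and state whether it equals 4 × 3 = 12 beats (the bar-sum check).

1) 0.0ms=0b +456.853ms=3/2b
2) 456.853ms=3/2b +228.426ms=3/4b
3) 685.279ms=9/4b +228.426ms=3/4b
4) 913.706ms=3b +228.426ms=3/4b
5) 1142.132ms=15/4b +228.426ms=3/4b
6) 1370.558ms=9/2b +228.426ms=3/4b
7) 1598.985ms=21/4b +228.426ms=3/4b
8) 1827.411ms=6b +456.853ms=3/2b
9) 2284.264ms=15/2b +456.853ms=3/2b
10) 2741.117ms=9b +182.741ms=3/5b
11) 2923.858ms=48/5b +182.741ms=3/5b
12) 3106.599ms=51/5b +182.741ms=3/5b
13) 3289.34ms=54/5b +182.741ms=3/5b
14) 3472.081ms=57/5b +182.741ms=3/5b
Σ=12b of 12 (197bpm 3/8) — PASS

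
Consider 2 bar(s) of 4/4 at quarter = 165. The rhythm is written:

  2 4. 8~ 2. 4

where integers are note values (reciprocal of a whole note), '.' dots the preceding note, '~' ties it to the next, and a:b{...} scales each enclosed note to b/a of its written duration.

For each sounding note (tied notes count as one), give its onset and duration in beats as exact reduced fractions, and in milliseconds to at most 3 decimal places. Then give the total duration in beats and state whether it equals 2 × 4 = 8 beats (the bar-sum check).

1) 0.0ms=0b +727.273ms=2b
2) 727.273ms=2b +545.455ms=3/2b
3) 1272.727ms=7/2b +1272.727ms=7/2b
4) 2545.455ms=7b +363.636ms=1b
Σ=8b of 8 (165bpm 4/4) — PASS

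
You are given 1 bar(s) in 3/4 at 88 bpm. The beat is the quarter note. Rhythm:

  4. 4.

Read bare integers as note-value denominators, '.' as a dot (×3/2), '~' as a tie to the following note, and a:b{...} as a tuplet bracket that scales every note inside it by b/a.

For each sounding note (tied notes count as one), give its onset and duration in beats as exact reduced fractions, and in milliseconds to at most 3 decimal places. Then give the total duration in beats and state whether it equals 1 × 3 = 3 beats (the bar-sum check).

1) 0.0ms=0b +1022.727ms=3/2b
2) 1022.727ms=3/2b +1022.727ms=3/2b
Σ=3b of 3 (88bpm 3/4) — PASS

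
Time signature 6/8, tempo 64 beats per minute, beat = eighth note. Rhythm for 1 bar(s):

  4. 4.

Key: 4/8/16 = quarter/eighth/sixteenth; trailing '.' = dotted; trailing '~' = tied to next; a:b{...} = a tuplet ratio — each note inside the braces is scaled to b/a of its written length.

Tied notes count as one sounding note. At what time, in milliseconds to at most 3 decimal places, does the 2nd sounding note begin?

note 2 onset = 3b = 2812.5ms

1. 0.0ms @ 0 + 2812.5ms (3)
2. 2812.5ms @ 3 + 2812.5ms (3)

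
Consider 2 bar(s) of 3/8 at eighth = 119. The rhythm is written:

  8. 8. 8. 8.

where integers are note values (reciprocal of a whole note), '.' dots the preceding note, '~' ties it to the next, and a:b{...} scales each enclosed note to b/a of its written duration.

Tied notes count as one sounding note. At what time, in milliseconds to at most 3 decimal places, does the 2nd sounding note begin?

note 2 onset = 3/2b = 756.303ms

1. 0.0ms @ 0 + 756.303ms (3/2)
2. 756.303ms @ 3/2 + 756.303ms (3/2)
3. 1512.605ms @ 3 + 756.303ms (3/2)
4. 2268.908ms @ 9/2 + 756.303ms (3/2)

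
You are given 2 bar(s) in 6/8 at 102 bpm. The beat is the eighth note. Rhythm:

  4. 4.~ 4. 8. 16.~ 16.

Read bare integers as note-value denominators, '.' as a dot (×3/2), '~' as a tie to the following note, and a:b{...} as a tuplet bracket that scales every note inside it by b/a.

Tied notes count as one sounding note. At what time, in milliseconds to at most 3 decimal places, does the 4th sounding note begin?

1. 0.0ms @ 0 + 1764.706ms (3)
2. 1764.706ms @ 3 + 3529.412ms (6)
3. 5294.118ms @ 9 + 882.353ms (3/2)
4. 6176.471ms @ 21/2 + 882.353ms (3/2)

note 4 onset = 21/2b = 6176.471ms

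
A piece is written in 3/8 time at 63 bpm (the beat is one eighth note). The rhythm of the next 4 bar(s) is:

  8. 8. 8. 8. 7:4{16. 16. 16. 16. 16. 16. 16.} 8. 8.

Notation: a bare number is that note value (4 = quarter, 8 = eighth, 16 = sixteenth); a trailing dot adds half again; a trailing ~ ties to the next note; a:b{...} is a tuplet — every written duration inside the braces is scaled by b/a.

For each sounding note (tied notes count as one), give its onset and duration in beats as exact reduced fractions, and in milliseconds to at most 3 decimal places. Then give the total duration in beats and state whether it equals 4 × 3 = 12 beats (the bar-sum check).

1) 0.0ms=0b +1428.571ms=3/2b
2) 1428.571ms=3/2b +1428.571ms=3/2b
3) 2857.143ms=3b +1428.571ms=3/2b
4) 4285.714ms=9/2b +1428.571ms=3/2b
5) 5714.286ms=6b +408.163ms=3/7b
6) 6122.449ms=45/7b +408.163ms=3/7b
7) 6530.612ms=48/7b +408.163ms=3/7b
8) 6938.776ms=51/7b +408.163ms=3/7b
9) 7346.939ms=54/7b +408.163ms=3/7b
10) 7755.102ms=57/7b +408.163ms=3/7b
11) 8163.265ms=60/7b +408.163ms=3/7b
12) 8571.429ms=9b +1428.571ms=3/2b
13) 10000.0ms=21/2b +1428.571ms=3/2b
Σ=12b of 12 (63bpm 3/8) — PASS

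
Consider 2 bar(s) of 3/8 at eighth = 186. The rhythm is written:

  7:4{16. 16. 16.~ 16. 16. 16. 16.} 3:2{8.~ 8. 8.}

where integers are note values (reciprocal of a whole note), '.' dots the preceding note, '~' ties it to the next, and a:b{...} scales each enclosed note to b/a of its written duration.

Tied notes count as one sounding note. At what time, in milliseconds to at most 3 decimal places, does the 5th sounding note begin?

1. 0.0ms @ 0 + 138.249ms (3/7)
2. 138.249ms @ 3/7 + 138.249ms (3/7)
3. 276.498ms @ 6/7 + 276.498ms (6/7)
4. 552.995ms @ 12/7 + 138.249ms (3/7)
5. 691.244ms @ 15/7 + 138.249ms (3/7)
6. 829.493ms @ 18/7 + 138.249ms (3/7)
7. 967.742ms @ 3 + 645.161ms (2)
8. 1612.903ms @ 5 + 322.581ms (1)

note 5 onset = 15/7b = 691.244ms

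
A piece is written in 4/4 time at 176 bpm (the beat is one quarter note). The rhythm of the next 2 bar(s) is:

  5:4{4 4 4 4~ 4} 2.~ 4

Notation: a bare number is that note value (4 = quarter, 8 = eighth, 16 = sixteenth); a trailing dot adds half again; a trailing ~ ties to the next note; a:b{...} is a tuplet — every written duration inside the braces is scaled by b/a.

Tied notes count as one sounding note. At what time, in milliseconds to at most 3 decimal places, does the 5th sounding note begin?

1. 0.0ms @ 0 + 272.727ms (4/5)
2. 272.727ms @ 4/5 + 272.727ms (4/5)
3. 545.455ms @ 8/5 + 272.727ms (4/5)
4. 818.182ms @ 12/5 + 545.455ms (8/5)
5. 1363.636ms @ 4 + 1363.636ms (4)

note 5 onset = 4b = 1363.636ms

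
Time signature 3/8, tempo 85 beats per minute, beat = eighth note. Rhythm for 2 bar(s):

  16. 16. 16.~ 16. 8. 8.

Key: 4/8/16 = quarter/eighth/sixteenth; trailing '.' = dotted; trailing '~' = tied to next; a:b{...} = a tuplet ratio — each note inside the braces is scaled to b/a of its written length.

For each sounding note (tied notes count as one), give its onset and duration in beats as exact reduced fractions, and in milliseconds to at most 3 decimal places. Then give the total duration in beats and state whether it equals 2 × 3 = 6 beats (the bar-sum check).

1) 0.0ms=0b +529.412ms=3/4b
2) 529.412ms=3/4b +529.412ms=3/4b
3) 1058.824ms=3/2b +1058.824ms=3/2b
4) 2117.647ms=3b +1058.824ms=3/2b
5) 3176.471ms=9/2b +1058.824ms=3/2b
Σ=6b of 6 (85bpm 3/8) — PASS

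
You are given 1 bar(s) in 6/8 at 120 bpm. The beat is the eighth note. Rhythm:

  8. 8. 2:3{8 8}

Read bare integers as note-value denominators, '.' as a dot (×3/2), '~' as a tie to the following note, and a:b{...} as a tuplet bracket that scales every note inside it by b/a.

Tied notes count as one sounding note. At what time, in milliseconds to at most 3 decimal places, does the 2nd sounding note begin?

note 2 onset = 3/2b = 750.0ms

1. 0.0ms @ 0 + 750.0ms (3/2)
2. 750.0ms @ 3/2 + 750.0ms (3/2)
3. 1500.0ms @ 3 + 750.0ms (3/2)
4. 2250.0ms @ 9/2 + 750.0ms (3/2)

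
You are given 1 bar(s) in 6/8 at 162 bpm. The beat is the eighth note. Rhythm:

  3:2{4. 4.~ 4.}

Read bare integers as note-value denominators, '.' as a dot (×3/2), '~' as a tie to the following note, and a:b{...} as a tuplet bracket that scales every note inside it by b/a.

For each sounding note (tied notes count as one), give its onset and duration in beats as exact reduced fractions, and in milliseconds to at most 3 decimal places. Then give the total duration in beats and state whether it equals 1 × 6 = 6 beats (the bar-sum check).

1) 0.0ms=0b +740.741ms=2b
2) 740.741ms=2b +1481.481ms=4b
Σ=6b of 6 (162bpm 6/8) — PASS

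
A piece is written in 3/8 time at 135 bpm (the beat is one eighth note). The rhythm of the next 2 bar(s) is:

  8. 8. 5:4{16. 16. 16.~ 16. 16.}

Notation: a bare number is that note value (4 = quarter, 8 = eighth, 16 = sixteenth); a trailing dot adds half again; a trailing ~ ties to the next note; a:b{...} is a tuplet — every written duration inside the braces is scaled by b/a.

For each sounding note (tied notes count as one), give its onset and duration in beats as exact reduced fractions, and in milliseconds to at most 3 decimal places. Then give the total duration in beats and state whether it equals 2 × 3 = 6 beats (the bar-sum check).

1) 0.0ms=0b +666.667ms=3/2b
2) 666.667ms=3/2b +666.667ms=3/2b
3) 1333.333ms=3b +266.667ms=3/5b
4) 1600.0ms=18/5b +266.667ms=3/5b
5) 1866.667ms=21/5b +533.333ms=6/5b
6) 2400.0ms=27/5b +266.667ms=3/5b
Σ=6b of 6 (135bpm 3/8) — PASS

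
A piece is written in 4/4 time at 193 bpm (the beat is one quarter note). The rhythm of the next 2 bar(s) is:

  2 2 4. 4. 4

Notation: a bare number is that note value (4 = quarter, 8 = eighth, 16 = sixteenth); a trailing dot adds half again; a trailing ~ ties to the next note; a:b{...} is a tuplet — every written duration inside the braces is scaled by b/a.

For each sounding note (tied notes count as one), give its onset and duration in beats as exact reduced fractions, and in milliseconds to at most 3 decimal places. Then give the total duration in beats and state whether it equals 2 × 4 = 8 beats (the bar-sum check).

1) 0.0ms=0b +621.762ms=2b
2) 621.762ms=2b +621.762ms=2b
3) 1243.523ms=4b +466.321ms=3/2b
4) 1709.845ms=11/2b +466.321ms=3/2b
5) 2176.166ms=7b +310.881ms=1b
Σ=8b of 8 (193bpm 4/4) — PASS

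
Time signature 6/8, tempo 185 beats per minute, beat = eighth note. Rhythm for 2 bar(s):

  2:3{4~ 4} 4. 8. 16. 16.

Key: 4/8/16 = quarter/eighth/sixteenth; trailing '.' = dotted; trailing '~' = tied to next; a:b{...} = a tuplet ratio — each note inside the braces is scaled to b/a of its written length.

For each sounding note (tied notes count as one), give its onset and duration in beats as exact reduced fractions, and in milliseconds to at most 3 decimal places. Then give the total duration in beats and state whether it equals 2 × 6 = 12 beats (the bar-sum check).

1) 0.0ms=0b +1945.946ms=6b
2) 1945.946ms=6b +972.973ms=3b
3) 2918.919ms=9b +486.486ms=3/2b
4) 3405.405ms=21/2b +243.243ms=3/4b
5) 3648.649ms=45/4b +243.243ms=3/4b
Σ=12b of 12 (185bpm 6/8) — PASS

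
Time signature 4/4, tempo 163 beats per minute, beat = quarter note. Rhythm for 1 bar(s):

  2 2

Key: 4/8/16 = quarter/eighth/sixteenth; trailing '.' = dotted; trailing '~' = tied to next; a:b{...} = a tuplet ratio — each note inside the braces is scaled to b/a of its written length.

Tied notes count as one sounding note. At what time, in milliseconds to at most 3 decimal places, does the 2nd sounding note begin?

1. 0.0ms @ 0 + 736.196ms (2)
2. 736.196ms @ 2 + 736.196ms (2)

note 2 onset = 2b = 736.196ms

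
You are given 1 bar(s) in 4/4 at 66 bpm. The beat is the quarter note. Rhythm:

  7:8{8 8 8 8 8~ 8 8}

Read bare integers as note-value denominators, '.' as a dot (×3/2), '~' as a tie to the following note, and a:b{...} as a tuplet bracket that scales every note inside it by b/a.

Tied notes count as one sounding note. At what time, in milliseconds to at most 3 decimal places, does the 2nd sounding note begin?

note 2 onset = 4/7b = 519.481ms

1. 0.0ms @ 0 + 519.481ms (4/7)
2. 519.481ms @ 4/7 + 519.481ms (4/7)
3. 1038.961ms @ 8/7 + 519.481ms (4/7)
4. 1558.442ms @ 12/7 + 519.481ms (4/7)
5. 2077.922ms @ 16/7 + 1038.961ms (8/7)
6. 3116.883ms @ 24/7 + 519.481ms (4/7)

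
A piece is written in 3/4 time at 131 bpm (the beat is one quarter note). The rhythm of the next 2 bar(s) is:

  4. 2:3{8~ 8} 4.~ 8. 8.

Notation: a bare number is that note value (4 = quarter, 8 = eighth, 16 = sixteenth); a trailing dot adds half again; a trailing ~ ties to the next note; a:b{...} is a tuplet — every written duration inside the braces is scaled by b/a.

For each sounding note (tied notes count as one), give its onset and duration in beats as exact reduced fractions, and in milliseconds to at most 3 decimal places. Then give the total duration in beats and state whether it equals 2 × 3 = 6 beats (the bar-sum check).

1) 0.0ms=0b +687.023ms=3/2b
2) 687.023ms=3/2b +687.023ms=3/2b
3) 1374.046ms=3b +1030.534ms=9/4b
4) 2404.58ms=21/4b +343.511ms=3/4b
Σ=6b of 6 (131bpm 3/4) — PASS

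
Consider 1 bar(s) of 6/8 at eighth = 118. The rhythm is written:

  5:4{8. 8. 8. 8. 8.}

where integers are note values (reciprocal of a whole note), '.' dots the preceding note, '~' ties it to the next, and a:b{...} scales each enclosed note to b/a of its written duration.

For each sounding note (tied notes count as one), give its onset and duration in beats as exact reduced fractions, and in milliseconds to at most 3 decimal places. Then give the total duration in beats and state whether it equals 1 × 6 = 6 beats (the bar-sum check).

1) 0.0ms=0b +610.169ms=6/5b
2) 610.169ms=6/5b +610.169ms=6/5b
3) 1220.339ms=12/5b +610.169ms=6/5b
4) 1830.508ms=18/5b +610.169ms=6/5b
5) 2440.678ms=24/5b +610.169ms=6/5b
Σ=6b of 6 (118bpm 6/8) — PASS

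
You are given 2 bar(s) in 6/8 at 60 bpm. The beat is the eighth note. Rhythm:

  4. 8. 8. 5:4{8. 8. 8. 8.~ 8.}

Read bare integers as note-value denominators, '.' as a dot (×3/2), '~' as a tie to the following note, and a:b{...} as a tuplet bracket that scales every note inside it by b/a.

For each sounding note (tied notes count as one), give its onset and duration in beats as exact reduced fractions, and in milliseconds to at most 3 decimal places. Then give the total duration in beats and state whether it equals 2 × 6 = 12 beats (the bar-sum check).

1) 0.0ms=0b +3000.0ms=3b
2) 3000.0ms=3b +1500.0ms=3/2b
3) 4500.0ms=9/2b +1500.0ms=3/2b
4) 6000.0ms=6b +1200.0ms=6/5b
5) 7200.0ms=36/5b +1200.0ms=6/5b
6) 8400.0ms=42/5b +1200.0ms=6/5b
7) 9600.0ms=48/5b +2400.0ms=12/5b
Σ=12b of 12 (60bpm 6/8) — PASS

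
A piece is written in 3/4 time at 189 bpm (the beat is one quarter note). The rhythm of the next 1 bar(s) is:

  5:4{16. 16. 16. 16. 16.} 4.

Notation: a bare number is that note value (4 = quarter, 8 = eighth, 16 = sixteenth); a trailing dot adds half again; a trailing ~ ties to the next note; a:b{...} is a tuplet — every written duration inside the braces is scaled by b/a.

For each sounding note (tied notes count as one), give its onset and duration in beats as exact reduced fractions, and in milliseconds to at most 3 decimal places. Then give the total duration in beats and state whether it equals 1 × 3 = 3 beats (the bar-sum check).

1) 0.0ms=0b +95.238ms=3/10b
2) 95.238ms=3/10b +95.238ms=3/10b
3) 190.476ms=3/5b +95.238ms=3/10b
4) 285.714ms=9/10b +95.238ms=3/10b
5) 380.952ms=6/5b +95.238ms=3/10b
6) 476.19ms=3/2b +476.19ms=3/2b
Σ=3b of 3 (189bpm 3/4) — PASS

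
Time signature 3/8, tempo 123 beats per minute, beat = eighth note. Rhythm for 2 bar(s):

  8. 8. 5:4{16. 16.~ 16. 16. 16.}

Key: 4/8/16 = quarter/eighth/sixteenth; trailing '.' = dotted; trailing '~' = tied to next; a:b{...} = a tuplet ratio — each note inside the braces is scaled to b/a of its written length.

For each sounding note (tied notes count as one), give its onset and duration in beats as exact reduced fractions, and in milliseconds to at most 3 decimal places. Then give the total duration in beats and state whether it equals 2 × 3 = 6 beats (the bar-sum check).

1) 0.0ms=0b +731.707ms=3/2b
2) 731.707ms=3/2b +731.707ms=3/2b
3) 1463.415ms=3b +292.683ms=3/5b
4) 1756.098ms=18/5b +585.366ms=6/5b
5) 2341.463ms=24/5b +292.683ms=3/5b
6) 2634.146ms=27/5b +292.683ms=3/5b
Σ=6b of 6 (123bpm 3/8) — PASS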